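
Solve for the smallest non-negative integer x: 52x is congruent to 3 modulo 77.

The inverse of 52 mod 77 is 40 (since 52·40 = 2080 ≡ 1).
So x ≡ 40·3 = 120 ≡ 43 (mod 77).

43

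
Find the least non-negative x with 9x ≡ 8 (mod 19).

3

9⁻¹ ≡ 17 (mod 19) because 9·17 = 153 = 8·19 + 1.
So x ≡ 17·8 = 136 ≡ 3 (mod 19).
Check: 9·3 = 27 = 1·19 + 8.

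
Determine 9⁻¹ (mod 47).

21

47 = 5·9 + 2
9 = 4·2 + 1
2 = 2·1 + 0
Back-substituting gives 9·21 ≡ 1 (mod 47).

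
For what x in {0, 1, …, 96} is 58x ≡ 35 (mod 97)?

The inverse of 58 mod 97 is 92 (since 58·92 = 5336 ≡ 1).
So x ≡ 92·35 = 3220 ≡ 19 (mod 97).
Check: 58·19 = 1102 = 11·97 + 35.

19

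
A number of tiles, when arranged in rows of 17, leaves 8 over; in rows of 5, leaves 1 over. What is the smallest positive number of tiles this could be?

76

x ≡ 1 (mod 5) gives x ∈ {1, 6, 11, 16, 21, 26, 31, 36, …}.
The first of these with x mod 17 = 8 is 76.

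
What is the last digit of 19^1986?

1

The units digit of 19^n cycles with period 2: 9, 1, …
1986 leaves remainder 0 on division by 2, so 19^1986 ends in 1.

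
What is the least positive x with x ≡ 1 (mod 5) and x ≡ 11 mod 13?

11

Since 13·2 ≡ 1 (mod 5), take x = 11 + 13·((1−11)·2 mod 5) = 11 + 13·0 = 11.
Check: 11 mod 5 = 1, 11 mod 13 = 11.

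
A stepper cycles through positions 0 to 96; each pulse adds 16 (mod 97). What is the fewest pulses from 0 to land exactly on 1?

97 = 6·16 + 1
16 = 16·1 + 0
Back-substituting gives 16·91 ≡ 1 (mod 97).

91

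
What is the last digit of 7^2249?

Powers of 7 mod 10 repeat with period 4: 7, 9, 3, 1.
2249 mod 4 = 1, so the last digit matches 7^1 = 7.

7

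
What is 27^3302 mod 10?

9

The units digit of 27^n cycles with period 4: 7, 9, 3, 1, …
3302 leaves remainder 2 on division by 4, so 27^3302 ends in 9.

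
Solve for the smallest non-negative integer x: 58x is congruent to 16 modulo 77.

64

The inverse of 58 mod 77 is 4 (since 58·4 = 232 ≡ 1).
So x ≡ 4·16 = 64 ≡ 64 (mod 77).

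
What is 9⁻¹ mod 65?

65 = 7·9 + 2
9 = 4·2 + 1
2 = 2·1 + 0
Back-substituting gives 9·29 ≡ 1 (mod 65).

29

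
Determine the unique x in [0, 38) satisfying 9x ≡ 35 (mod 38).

25

The inverse of 9 mod 38 is 17 (since 9·17 = 153 ≡ 1).
So x ≡ 17·35 = 595 ≡ 25 (mod 38).
Check: 9·25 = 225 = 5·38 + 35.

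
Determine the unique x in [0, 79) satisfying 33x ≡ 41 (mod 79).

33⁻¹ ≡ 12 (mod 79) because 33·12 = 396 = 5·79 + 1.
So x ≡ 12·41 = 492 ≡ 18 (mod 79).
Check: 33·18 = 594 = 7·79 + 41.

18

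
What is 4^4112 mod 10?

Last digits of 4^n: 4, 6 (period 2).
4112 mod 2 = 0, so the last digit matches 4^2 = 6.

6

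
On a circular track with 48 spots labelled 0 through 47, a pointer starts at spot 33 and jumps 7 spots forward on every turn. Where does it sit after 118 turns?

43

118·7 = 826.
826 = 17·48 + 10, so 826 mod 48 = 10.
(33 + 10) mod 48 = 43.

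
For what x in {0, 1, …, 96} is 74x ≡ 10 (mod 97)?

8

74⁻¹ ≡ 59 (mod 97) because 74·59 = 4366 = 45·97 + 1.
Multiplying both sides by 59: x ≡ 59·10 = 590 ≡ 8 (mod 97).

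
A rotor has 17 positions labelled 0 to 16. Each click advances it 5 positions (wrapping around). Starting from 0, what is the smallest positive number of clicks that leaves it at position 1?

17 = 3·5 + 2
5 = 2·2 + 1
2 = 2·1 + 0
Back-substituting gives 5·7 ≡ 1 (mod 17).

7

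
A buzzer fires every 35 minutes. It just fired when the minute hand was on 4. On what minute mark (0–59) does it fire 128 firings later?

44

128·35 = 4480.
4480 = 74·60 + 40, so 4480 mod 60 = 40.
(4 + 40) mod 60 = 44.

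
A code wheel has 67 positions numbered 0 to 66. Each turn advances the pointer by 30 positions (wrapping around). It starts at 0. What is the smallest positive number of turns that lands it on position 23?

30⁻¹ ≡ 38 (mod 67) because 30·38 = 1140 = 17·67 + 1.
Multiplying both sides by 38: x ≡ 38·23 = 874 ≡ 3 (mod 67).
Check: 30·3 = 90 = 1·67 + 23.

3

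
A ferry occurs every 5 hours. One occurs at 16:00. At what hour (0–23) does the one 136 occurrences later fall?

136·5 = 680.
680 − 28·24 = 8, so 680 ≡ 8 (mod 24).
(16 + 8) mod 24 = 0.

0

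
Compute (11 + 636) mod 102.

35

Dividing 636 by 102 gives quotient 6 and remainder 24.
(11 + 24) mod 102 = 35.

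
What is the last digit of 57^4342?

9

Last digits of 7^n: 7, 9, 3, 1 (period 4).
4342 mod 4 = 2, so the last digit matches 7^2 = 9.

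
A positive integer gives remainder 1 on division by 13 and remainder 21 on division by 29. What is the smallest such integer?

x ≡ 1 (mod 13) gives x ∈ {1, 14, 27, 40, 53, 66, 79}.
The first of these with x mod 29 = 21 is 79.

79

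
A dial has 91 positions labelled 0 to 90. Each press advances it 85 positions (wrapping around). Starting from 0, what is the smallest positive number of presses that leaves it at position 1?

15

85·15 = 1275 = 14·91 + 1, so 85⁻¹ ≡ 15 (mod 91).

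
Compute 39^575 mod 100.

99

Square-and-reduce mod 100: 39^1≡39, 39^2≡21, 39^4≡41, 39^8≡81, 39^16≡61, 39^32≡21, 39^64≡41, 39^128≡81, 39^256≡61, 39^512≡21.
575 = 1 + 2 + 4 + 8 + 16 + 32 + 512, so 39^575 ≡ 39·21·41·81·61·21·21 ≡ 99 (mod 100).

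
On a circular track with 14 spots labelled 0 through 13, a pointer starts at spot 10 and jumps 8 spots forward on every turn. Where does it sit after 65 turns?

65·8 = 520.
520 = 37·14 + 2, so 520 mod 14 = 2.
(10 + 2) mod 14 = 12.

12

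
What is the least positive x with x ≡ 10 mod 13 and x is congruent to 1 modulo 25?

101

x ≡ 10 (mod 13) gives x ∈ {10, 23, 36, 49, 62, 75, 88, 101}.
The first of these with x mod 25 = 1 is 101.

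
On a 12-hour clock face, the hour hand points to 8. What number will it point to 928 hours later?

12

Dividing 928 by 12 gives quotient 77 and remainder 4.
8 + 4 → 12 on a 12-hour dial.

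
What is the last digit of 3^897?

The units digit of 3^n cycles with period 4: 3, 9, 7, 1, …
897 mod 4 = 1, so the last digit matches 3^1 = 3.

3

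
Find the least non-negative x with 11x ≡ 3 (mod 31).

11⁻¹ ≡ 17 (mod 31) because 11·17 = 187 = 6·31 + 1.
Multiplying both sides by 17: x ≡ 17·3 = 51 ≡ 20 (mod 31).

20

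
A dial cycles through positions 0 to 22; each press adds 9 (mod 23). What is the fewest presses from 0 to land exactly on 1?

9·18 = 162 = 7·23 + 1, so 9⁻¹ ≡ 18 (mod 23).

18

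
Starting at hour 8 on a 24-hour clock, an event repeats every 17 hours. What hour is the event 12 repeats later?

12·17 = 204.
204 = 8·24 + 12, so 204 mod 24 = 12.
(8 + 12) mod 24 = 20.

20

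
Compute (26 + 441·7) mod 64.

441·7 = 3087.
3087 mod 64 = 15 (since 48·64 = 3072).
(26 + 15) mod 64 = 41.

41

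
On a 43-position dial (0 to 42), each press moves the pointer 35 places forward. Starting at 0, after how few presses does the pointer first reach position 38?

6

The inverse of 35 mod 43 is 16 (since 35·16 = 560 ≡ 1).
Multiplying both sides by 16: x ≡ 16·38 = 608 ≡ 6 (mod 43).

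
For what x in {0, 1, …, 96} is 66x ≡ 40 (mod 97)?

The inverse of 66 mod 97 is 25 (since 66·25 = 1650 ≡ 1).
Multiplying both sides by 25: x ≡ 25·40 = 1000 ≡ 30 (mod 97).

30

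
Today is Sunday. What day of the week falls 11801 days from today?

Saturday

Dividing 11801 by 7 gives quotient 1685 and remainder 6.
Sunday + 6 days → Saturday.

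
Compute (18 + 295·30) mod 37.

295·30 = 8850.
8850 − 239·37 = 7, so 8850 ≡ 7 (mod 37).
(18 + 7) mod 37 = 25.

25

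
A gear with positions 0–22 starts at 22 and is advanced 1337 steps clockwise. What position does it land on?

2

1337 − 58·23 = 3, so 1337 ≡ 3 (mod 23).
(22 + 3) mod 23 = 2.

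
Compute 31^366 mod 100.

81

Successive squares of 31 mod 100: 31^1≡31, 31^2≡61, 31^4≡21, 31^8≡41, 31^16≡81, 31^32≡61, 31^64≡21, 31^128≡41, 31^256≡81.
366 = 2 + 4 + 8 + 32 + 64 + 256, so 31^366 ≡ 61·21·41·61·21·81 ≡ 81 (mod 100).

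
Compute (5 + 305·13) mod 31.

305·13 = 3965.
Dividing 3965 by 31 gives quotient 127 and remainder 28.
(5 + 28) mod 31 = 2.

2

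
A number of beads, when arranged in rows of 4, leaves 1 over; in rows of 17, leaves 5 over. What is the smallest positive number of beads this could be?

x ≡ 1 (mod 4) gives x ∈ {1, 5}.
The first of these with x mod 17 = 5 is 5.

5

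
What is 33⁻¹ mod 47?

10

33·10 = 330 = 7·47 + 1, so 33⁻¹ ≡ 10 (mod 47).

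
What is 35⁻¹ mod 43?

16

43 = 1·35 + 8
35 = 4·8 + 3
8 = 2·3 + 2
3 = 1·2 + 1
2 = 2·1 + 0
Back-substituting gives 35·16 ≡ 1 (mod 43).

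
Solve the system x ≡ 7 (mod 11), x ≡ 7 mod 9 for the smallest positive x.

7

Since 9·5 ≡ 1 (mod 11), take x = 7 + 9·((7−7)·5 mod 11) = 7 + 9·0 = 7.
Check: 7 mod 11 = 7, 7 mod 9 = 7.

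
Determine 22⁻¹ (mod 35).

8

35 = 1·22 + 13
22 = 1·13 + 9
13 = 1·9 + 4
9 = 2·4 + 1
4 = 4·1 + 0
Back-substituting gives 22·8 ≡ 1 (mod 35).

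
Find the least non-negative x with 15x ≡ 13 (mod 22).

15⁻¹ ≡ 3 (mod 22) because 15·3 = 45 = 2·22 + 1.
So x ≡ 3·13 = 39 ≡ 17 (mod 22).
Check: 15·17 = 255 = 11·22 + 13.

17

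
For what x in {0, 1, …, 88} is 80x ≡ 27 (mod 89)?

86

80⁻¹ ≡ 79 (mod 89) because 80·79 = 6320 = 71·89 + 1.
Multiplying both sides by 79: x ≡ 79·27 = 2133 ≡ 86 (mod 89).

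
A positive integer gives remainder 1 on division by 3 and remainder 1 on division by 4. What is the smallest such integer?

x ≡ 1 (mod 3) gives x ∈ {1}.
The first of these with x mod 4 = 1 is 1.

1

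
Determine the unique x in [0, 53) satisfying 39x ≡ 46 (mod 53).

27

The inverse of 39 mod 53 is 34 (since 39·34 = 1326 ≡ 1).
So x ≡ 34·46 = 1564 ≡ 27 (mod 53).
Check: 39·27 = 1053 = 19·53 + 46.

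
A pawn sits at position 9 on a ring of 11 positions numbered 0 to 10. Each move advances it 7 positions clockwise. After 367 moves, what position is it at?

4

367·7 = 2569.
2569 mod 11 = 6 (since 233·11 = 2563).
(9 + 6) mod 11 = 4.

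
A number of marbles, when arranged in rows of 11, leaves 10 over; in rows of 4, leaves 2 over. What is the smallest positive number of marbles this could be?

10

Since 4·3 ≡ 1 (mod 11), take x = 2 + 4·((10−2)·3 mod 11) = 2 + 4·2 = 10.
Check: 10 mod 11 = 10, 10 mod 4 = 2.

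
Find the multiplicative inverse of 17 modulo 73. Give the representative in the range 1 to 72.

43

17·43 = 731 = 10·73 + 1, so 17⁻¹ ≡ 43 (mod 73).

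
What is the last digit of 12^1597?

2

Powers of 2 mod 10 repeat with period 4: 2, 4, 8, 6.
1597 mod 4 = 1, so the last digit matches 2^1 = 2.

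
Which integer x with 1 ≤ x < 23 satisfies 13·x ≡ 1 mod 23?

23 = 1·13 + 10
13 = 1·10 + 3
10 = 3·3 + 1
3 = 3·1 + 0
Back-substituting gives 13·16 ≡ 1 (mod 23).

16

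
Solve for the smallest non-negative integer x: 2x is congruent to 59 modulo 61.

60

The inverse of 2 mod 61 is 31 (since 2·31 = 62 ≡ 1).
So x ≡ 31·59 = 1829 ≡ 60 (mod 61).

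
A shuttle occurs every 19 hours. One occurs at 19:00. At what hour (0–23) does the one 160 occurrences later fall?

11

160·19 = 3040.
3040 = 126·24 + 16, so 3040 mod 24 = 16.
(19 + 16) mod 24 = 11.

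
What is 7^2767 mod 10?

Powers of 7 mod 10 repeat with period 4: 7, 9, 3, 1.
2767 mod 4 = 3, so the last digit matches 7^3 = 3.

3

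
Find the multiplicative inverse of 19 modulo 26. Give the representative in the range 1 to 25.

11

26 = 1·19 + 7
19 = 2·7 + 5
7 = 1·5 + 2
5 = 2·2 + 1
2 = 2·1 + 0
Back-substituting gives 19·11 ≡ 1 (mod 26).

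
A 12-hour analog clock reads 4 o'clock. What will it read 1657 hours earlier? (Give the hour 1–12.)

1657 mod 12 = 1 (since 138·12 = 1656).
4 − 1 → 3 on a 12-hour dial.

3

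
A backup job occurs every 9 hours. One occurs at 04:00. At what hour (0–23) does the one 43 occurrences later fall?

43·9 = 387.
387 mod 24 = 3 (since 16·24 = 384).
(4 + 3) mod 24 = 7.

7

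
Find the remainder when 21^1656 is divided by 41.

16

Successive squares of 21 mod 41: 21^1≡21, 21^2≡31, 21^4≡18, 21^8≡37, 21^16≡16, 21^32≡10, 21^64≡18, 21^128≡37, 21^256≡16, 21^512≡10, 21^1024≡18.
1656 = 8 + 16 + 32 + 64 + 512 + 1024, so 21^1656 ≡ 37·16·10·18·10·18 ≡ 16 (mod 41).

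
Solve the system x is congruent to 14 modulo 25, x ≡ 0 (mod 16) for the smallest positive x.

Since 16·11 ≡ 1 (mod 25), take x = 0 + 16·((14−0)·11 mod 25) = 0 + 16·4 = 64.
Check: 64 mod 25 = 14, 64 mod 16 = 0.

64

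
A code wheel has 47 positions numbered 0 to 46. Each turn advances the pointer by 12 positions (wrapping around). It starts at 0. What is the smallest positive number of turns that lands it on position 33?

38

12⁻¹ ≡ 4 (mod 47) because 12·4 = 48 = 1·47 + 1.
Multiplying both sides by 4: x ≡ 4·33 = 132 ≡ 38 (mod 47).
Check: 12·38 = 456 = 9·47 + 33.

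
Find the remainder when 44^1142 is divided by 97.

Square-and-reduce mod 97: 44^1≡44, 44^2≡93, 44^4≡16, 44^8≡62, 44^16≡61, 44^32≡35, 44^64≡61, 44^128≡35, 44^256≡61, 44^512≡35, 44^1024≡61.
Since 1142 = 2 + 4 + 16 + 32 + 64 + 1024 in binary, 44^1142 ≡ 93·16·61·35·61·61 ≡ 88 (mod 97).

88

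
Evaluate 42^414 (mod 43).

1

By repeated squaring mod 43: 42^1≡42, 42^2≡1, 42^4≡1, 42^8≡1, 42^16≡1, 42^32≡1, 42^64≡1, 42^128≡1, 42^256≡1.
Since 414 = 2 + 4 + 8 + 16 + 128 + 256 in binary, 42^414 ≡ 1·1·1·1·1·1 ≡ 1 (mod 43).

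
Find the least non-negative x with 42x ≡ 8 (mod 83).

The inverse of 42 mod 83 is 2 (since 42·2 = 84 ≡ 1).
So x ≡ 2·8 = 16 ≡ 16 (mod 83).

16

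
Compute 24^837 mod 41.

6

Successive squares of 24 mod 41: 24^1≡24, 24^2≡2, 24^4≡4, 24^8≡16, 24^16≡10, 24^32≡18, 24^64≡37, 24^128≡16, 24^256≡10, 24^512≡18.
837 = 1 + 4 + 64 + 256 + 512, so 24^837 ≡ 24·4·37·10·18 ≡ 6 (mod 41).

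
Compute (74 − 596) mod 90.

596 − 6·90 = 56, so 596 ≡ 56 (mod 90).
(74 − 56) mod 90 = 18.

18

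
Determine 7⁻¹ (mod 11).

8

7·8 = 56 = 5·11 + 1, so 7⁻¹ ≡ 8 (mod 11).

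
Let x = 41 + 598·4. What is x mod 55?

13

598·4 = 2392.
2392 − 43·55 = 27, so 2392 ≡ 27 (mod 55).
(41 + 27) mod 55 = 13.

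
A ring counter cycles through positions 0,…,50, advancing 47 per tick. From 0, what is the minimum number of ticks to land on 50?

13

47⁻¹ ≡ 38 (mod 51) because 47·38 = 1786 = 35·51 + 1.
So x ≡ 38·50 = 1900 ≡ 13 (mod 51).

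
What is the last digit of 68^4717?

8

The units digit of 68^n cycles with period 4: 8, 4, 2, 6, …
4717 mod 4 = 1, so the last digit matches 8^1 = 8.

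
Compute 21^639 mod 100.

81

Square-and-reduce mod 100: 21^1≡21, 21^2≡41, 21^4≡81, 21^8≡61, 21^16≡21, 21^32≡41, 21^64≡81, 21^128≡61, 21^256≡21, 21^512≡41.
639 = 1 + 2 + 4 + 8 + 16 + 32 + 64 + 512, so 21^639 ≡ 21·41·81·61·21·41·81·41 ≡ 81 (mod 100).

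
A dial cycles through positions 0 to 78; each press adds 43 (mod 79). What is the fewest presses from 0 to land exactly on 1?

68

43·68 = 2924 = 37·79 + 1, so 43⁻¹ ≡ 68 (mod 79).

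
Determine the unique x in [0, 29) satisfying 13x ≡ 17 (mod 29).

8

13⁻¹ ≡ 9 (mod 29) because 13·9 = 117 = 4·29 + 1.
So x ≡ 9·17 = 153 ≡ 8 (mod 29).
Check: 13·8 = 104 = 3·29 + 17.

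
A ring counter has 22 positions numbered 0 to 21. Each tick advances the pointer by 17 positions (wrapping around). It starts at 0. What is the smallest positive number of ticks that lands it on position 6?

17⁻¹ ≡ 13 (mod 22) because 17·13 = 221 = 10·22 + 1.
So x ≡ 13·6 = 78 ≡ 12 (mod 22).
Check: 17·12 = 204 = 9·22 + 6.

12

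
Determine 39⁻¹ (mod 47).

39·41 = 1599 = 34·47 + 1, so 39⁻¹ ≡ 41 (mod 47).

41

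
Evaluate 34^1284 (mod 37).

26

Square-and-reduce mod 37: 34^1≡34, 34^2≡9, 34^4≡7, 34^8≡12, 34^16≡33, 34^32≡16, 34^64≡34, 34^128≡9, 34^256≡7, 34^512≡12, 34^1024≡33.
Since 1284 = 4 + 256 + 1024 in binary, 34^1284 ≡ 7·7·33 ≡ 26 (mod 37).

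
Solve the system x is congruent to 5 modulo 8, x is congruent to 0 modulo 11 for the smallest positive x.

77

Since 11·3 ≡ 1 (mod 8), take x = 0 + 11·((5−0)·3 mod 8) = 0 + 11·7 = 77.
Check: 77 mod 8 = 5, 77 mod 11 = 0.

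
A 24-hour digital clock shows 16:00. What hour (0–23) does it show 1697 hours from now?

9

1697 − 70·24 = 17, so 1697 ≡ 17 (mod 24).
(16 + 17) mod 24 = 9.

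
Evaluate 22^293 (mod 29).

4

Successive squares of 22 mod 29: 22^1≡22, 22^2≡20, 22^4≡23, 22^8≡7, 22^16≡20, 22^32≡23, 22^64≡7, 22^128≡20, 22^256≡23.
Since 293 = 1 + 4 + 32 + 256 in binary, 22^293 ≡ 22·23·23·23 ≡ 4 (mod 29).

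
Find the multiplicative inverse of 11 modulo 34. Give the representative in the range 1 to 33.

31

34 = 3·11 + 1
11 = 11·1 + 0
Back-substituting gives 11·31 ≡ 1 (mod 34).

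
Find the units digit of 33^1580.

The units digit of 33^n cycles with period 4: 3, 9, 7, 1, …
1580 mod 4 = 0, so the last digit matches 3^4 = 1.

1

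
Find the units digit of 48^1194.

4

Last digits of 8^n: 8, 4, 2, 6 (period 4).
1194 mod 4 = 2, so the last digit matches 8^2 = 4.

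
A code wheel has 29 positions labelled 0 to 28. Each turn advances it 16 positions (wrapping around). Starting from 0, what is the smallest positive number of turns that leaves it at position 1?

20

16·20 = 320 = 11·29 + 1, so 16⁻¹ ≡ 20 (mod 29).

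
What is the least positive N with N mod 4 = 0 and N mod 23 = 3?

x ≡ 0 (mod 4) gives x ∈ {0, 4, 8, 12, 16, 20, 24, 28, …}.
The first of these with x mod 23 = 3 is 72.

72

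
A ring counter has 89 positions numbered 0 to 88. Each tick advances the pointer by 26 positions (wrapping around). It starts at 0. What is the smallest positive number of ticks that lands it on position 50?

43

26⁻¹ ≡ 24 (mod 89) because 26·24 = 624 = 7·89 + 1.
So x ≡ 24·50 = 1200 ≡ 43 (mod 89).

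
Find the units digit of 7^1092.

Powers of 7 mod 10 repeat with period 4: 7, 9, 3, 1.
1092 mod 4 = 0, so the last digit matches 7^4 = 1.

1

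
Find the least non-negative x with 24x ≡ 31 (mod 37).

24⁻¹ ≡ 17 (mod 37) because 24·17 = 408 = 11·37 + 1.
Multiplying both sides by 17: x ≡ 17·31 = 527 ≡ 9 (mod 37).
Check: 24·9 = 216 = 5·37 + 31.

9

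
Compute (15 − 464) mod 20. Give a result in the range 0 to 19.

464 − 23·20 = 4, so 464 ≡ 4 (mod 20).
(15 − 4) mod 20 = 11.

11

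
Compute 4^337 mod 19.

Square-and-reduce mod 19: 4^1≡4, 4^2≡16, 4^4≡9, 4^8≡5, 4^16≡6, 4^32≡17, 4^64≡4, 4^128≡16, 4^256≡9.
337 = 1 + 16 + 64 + 256, so 4^337 ≡ 4·6·4·9 ≡ 9 (mod 19).

9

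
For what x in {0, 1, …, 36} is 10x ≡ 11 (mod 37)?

10⁻¹ ≡ 26 (mod 37) because 10·26 = 260 = 7·37 + 1.
Multiplying both sides by 26: x ≡ 26·11 = 286 ≡ 27 (mod 37).
Check: 10·27 = 270 = 7·37 + 11.

27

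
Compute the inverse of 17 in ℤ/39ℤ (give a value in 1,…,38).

23

39 = 2·17 + 5
17 = 3·5 + 2
5 = 2·2 + 1
2 = 2·1 + 0
Back-substituting gives 17·23 ≡ 1 (mod 39).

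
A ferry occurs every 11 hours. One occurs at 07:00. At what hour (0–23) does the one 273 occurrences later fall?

273·11 = 3003.
3003 mod 24 = 3 (since 125·24 = 3000).
(7 + 3) mod 24 = 10.

10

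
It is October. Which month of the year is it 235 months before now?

235 − 19·12 = 7, so 235 ≡ 7 (mod 12).
October − 7 months → March.

March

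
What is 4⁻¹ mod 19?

5

4·5 = 20 = 1·19 + 1, so 4⁻¹ ≡ 5 (mod 19).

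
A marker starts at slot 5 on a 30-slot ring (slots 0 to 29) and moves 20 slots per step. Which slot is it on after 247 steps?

25

247·20 = 4940.
4940 mod 30 = 20 (since 164·30 = 4920).
(5 + 20) mod 30 = 25.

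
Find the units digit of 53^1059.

7

Powers of 3 mod 10 repeat with period 4: 3, 9, 7, 1.
1059 leaves remainder 3 on division by 4, so 53^1059 ends in 7.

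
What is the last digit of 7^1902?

9

Powers of 7 mod 10 repeat with period 4: 7, 9, 3, 1.
1902 leaves remainder 2 on division by 4, so 7^1902 ends in 9.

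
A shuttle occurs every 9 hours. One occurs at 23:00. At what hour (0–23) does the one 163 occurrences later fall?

2

163·9 = 1467.
1467 = 61·24 + 3, so 1467 mod 24 = 3.
(23 + 3) mod 24 = 2.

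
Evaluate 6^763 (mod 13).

By repeated squaring mod 13: 6^1≡6, 6^2≡10, 6^4≡9, 6^8≡3, 6^16≡9, 6^32≡3, 6^64≡9, 6^128≡3, 6^256≡9, 6^512≡3.
Since 763 = 1 + 2 + 8 + 16 + 32 + 64 + 128 + 512 in binary, 6^763 ≡ 6·10·3·9·3·9·3·3 ≡ 7 (mod 13).

7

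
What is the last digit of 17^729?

Powers of 7 mod 10 repeat with period 4: 7, 9, 3, 1.
729 leaves remainder 1 on division by 4, so 17^729 ends in 7.

7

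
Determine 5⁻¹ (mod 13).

8

13 = 2·5 + 3
5 = 1·3 + 2
3 = 1·2 + 1
2 = 2·1 + 0
Back-substituting gives 5·8 ≡ 1 (mod 13).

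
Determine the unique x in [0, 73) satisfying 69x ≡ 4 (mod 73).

72

69⁻¹ ≡ 18 (mod 73) because 69·18 = 1242 = 17·73 + 1.
Multiplying both sides by 18: x ≡ 18·4 = 72 ≡ 72 (mod 73).
Check: 69·72 = 4968 = 68·73 + 4.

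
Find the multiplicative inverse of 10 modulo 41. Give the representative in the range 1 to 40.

10·37 = 370 = 9·41 + 1, so 10⁻¹ ≡ 37 (mod 41).

37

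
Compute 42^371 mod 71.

66

Square-and-reduce mod 71: 42^1≡42, 42^2≡60, 42^4≡50, 42^8≡15, 42^16≡12, 42^32≡2, 42^64≡4, 42^128≡16, 42^256≡43.
371 = 1 + 2 + 16 + 32 + 64 + 256, so 42^371 ≡ 42·60·12·2·4·43 ≡ 66 (mod 71).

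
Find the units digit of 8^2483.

2

Powers of 8 mod 10 repeat with period 4: 8, 4, 2, 6.
2483 leaves remainder 3 on division by 4, so 8^2483 ends in 2.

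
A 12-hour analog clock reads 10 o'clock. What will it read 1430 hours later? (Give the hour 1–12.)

1430 mod 12 = 2 (since 119·12 = 1428).
10 + 2 → 12 on a 12-hour dial.

12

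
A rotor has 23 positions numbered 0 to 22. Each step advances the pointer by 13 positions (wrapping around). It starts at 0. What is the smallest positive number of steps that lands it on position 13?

13⁻¹ ≡ 16 (mod 23) because 13·16 = 208 = 9·23 + 1.
Multiplying both sides by 16: x ≡ 16·13 = 208 ≡ 1 (mod 23).

1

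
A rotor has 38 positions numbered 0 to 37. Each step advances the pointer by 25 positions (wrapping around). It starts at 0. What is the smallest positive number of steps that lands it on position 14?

34

The inverse of 25 mod 38 is 35 (since 25·35 = 875 ≡ 1).
Multiplying both sides by 35: x ≡ 35·14 = 490 ≡ 34 (mod 38).
Check: 25·34 = 850 = 22·38 + 14.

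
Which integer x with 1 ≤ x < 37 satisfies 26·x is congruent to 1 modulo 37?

37 = 1·26 + 11
26 = 2·11 + 4
11 = 2·4 + 3
4 = 1·3 + 1
3 = 3·1 + 0
Back-substituting gives 26·10 ≡ 1 (mod 37).

10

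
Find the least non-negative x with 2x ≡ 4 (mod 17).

The inverse of 2 mod 17 is 9 (since 2·9 = 18 ≡ 1).
Multiplying both sides by 9: x ≡ 9·4 = 36 ≡ 2 (mod 17).
Check: 2·2 = 4 = 0·17 + 4.

2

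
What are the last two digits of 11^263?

Square-and-reduce mod 100: 11^1≡11, 11^2≡21, 11^4≡41, 11^8≡81, 11^16≡61, 11^32≡21, 11^64≡41, 11^128≡81, 11^256≡61.
263 = 1 + 2 + 4 + 256, so 11^263 ≡ 11·21·41·61 ≡ 31 (mod 100).

31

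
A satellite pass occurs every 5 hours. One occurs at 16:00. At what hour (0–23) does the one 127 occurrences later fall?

3

127·5 = 635.
635 − 26·24 = 11, so 635 ≡ 11 (mod 24).
(16 + 11) mod 24 = 3.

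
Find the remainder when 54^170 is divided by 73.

36

By repeated squaring mod 73: 54^1≡54, 54^2≡69, 54^4≡16, 54^8≡37, 54^16≡55, 54^32≡32, 54^64≡2, 54^128≡4.
170 = 2 + 8 + 32 + 128, so 54^170 ≡ 69·37·32·4 ≡ 36 (mod 73).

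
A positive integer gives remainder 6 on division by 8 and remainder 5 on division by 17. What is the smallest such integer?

Since 17·1 ≡ 1 (mod 8), take x = 5 + 17·((6−5)·1 mod 8) = 5 + 17·1 = 22.
Check: 22 mod 8 = 6, 22 mod 17 = 5.

22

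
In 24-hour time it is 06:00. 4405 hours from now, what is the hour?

Dividing 4405 by 24 gives quotient 183 and remainder 13.
(6 + 13) mod 24 = 19.

19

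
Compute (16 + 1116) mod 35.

12

1116 − 31·35 = 31, so 1116 ≡ 31 (mod 35).
(16 + 31) mod 35 = 12.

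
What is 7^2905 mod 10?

Last digits of 7^n: 7, 9, 3, 1 (period 4).
2905 mod 4 = 1, so the last digit matches 7^1 = 7.

7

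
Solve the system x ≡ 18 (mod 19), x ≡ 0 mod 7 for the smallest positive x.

x ≡ 0 (mod 7) gives x ∈ {0, 7, 14, 21, 28, 35, 42, 49, …}.
The first of these with x mod 19 = 18 is 56.

56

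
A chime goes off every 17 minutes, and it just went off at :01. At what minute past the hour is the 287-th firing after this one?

20

287·17 = 4879.
4879 mod 60 = 19 (since 81·60 = 4860).
(1 + 19) mod 60 = 20.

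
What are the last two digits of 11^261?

Successive squares of 11 mod 100: 11^1≡11, 11^2≡21, 11^4≡41, 11^8≡81, 11^16≡61, 11^32≡21, 11^64≡41, 11^128≡81, 11^256≡61.
261 = 1 + 4 + 256, so 11^261 ≡ 11·41·61 ≡ 11 (mod 100).

11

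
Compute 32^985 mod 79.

Successive squares of 32 mod 79: 32^1≡32, 32^2≡76, 32^4≡9, 32^8≡2, 32^16≡4, 32^32≡16, 32^64≡19, 32^128≡45, 32^256≡50, 32^512≡51.
Since 985 = 1 + 8 + 16 + 64 + 128 + 256 + 512 in binary, 32^985 ≡ 32·2·4·19·45·50·51 ≡ 73 (mod 79).

73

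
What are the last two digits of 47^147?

Square-and-reduce mod 100: 47^1≡47, 47^2≡9, 47^4≡81, 47^8≡61, 47^16≡21, 47^32≡41, 47^64≡81, 47^128≡61.
Since 147 = 1 + 2 + 16 + 128 in binary, 47^147 ≡ 47·9·21·61 ≡ 63 (mod 100).

63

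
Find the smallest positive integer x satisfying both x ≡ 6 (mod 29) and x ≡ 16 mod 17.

Since 17·12 ≡ 1 (mod 29), take x = 16 + 17·((6−16)·12 mod 29) = 16 + 17·25 = 441.
Check: 441 mod 29 = 6, 441 mod 17 = 16.

441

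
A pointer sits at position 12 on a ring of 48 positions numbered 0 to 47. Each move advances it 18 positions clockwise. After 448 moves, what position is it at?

12

448·18 = 8064.
Dividing 8064 by 48 gives quotient 168 and remainder 0.
(12 + 0) mod 48 = 12.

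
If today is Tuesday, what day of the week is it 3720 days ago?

Saturday

3720 − 531·7 = 3, so 3720 ≡ 3 (mod 7).
Tuesday − 3 days → Saturday.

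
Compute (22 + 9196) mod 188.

9196 mod 188 = 172 (since 48·188 = 9024).
(22 + 172) mod 188 = 6.

6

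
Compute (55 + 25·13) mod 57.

38

25·13 = 325.
325 − 5·57 = 40, so 325 ≡ 40 (mod 57).
(55 + 40) mod 57 = 38.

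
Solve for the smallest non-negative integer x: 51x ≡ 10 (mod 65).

The inverse of 51 mod 65 is 51 (since 51·51 = 2601 ≡ 1).
So x ≡ 51·10 = 510 ≡ 55 (mod 65).

55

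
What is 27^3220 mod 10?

1

Last digits of 7^n: 7, 9, 3, 1 (period 4).
3220 mod 4 = 0, so the last digit matches 7^4 = 1.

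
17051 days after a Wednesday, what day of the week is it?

Tuesday

Dividing 17051 by 7 gives quotient 2435 and remainder 6.
Wednesday + 6 days → Tuesday.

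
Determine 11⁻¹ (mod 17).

14

11·14 = 154 = 9·17 + 1, so 11⁻¹ ≡ 14 (mod 17).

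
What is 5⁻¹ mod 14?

3

14 = 2·5 + 4
5 = 1·4 + 1
4 = 4·1 + 0
Back-substituting gives 5·3 ≡ 1 (mod 14).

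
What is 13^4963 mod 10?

The units digit of 13^n cycles with period 4: 3, 9, 7, 1, …
4963 leaves remainder 3 on division by 4, so 13^4963 ends in 7.

7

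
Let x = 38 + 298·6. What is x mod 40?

26

298·6 = 1788.
1788 mod 40 = 28 (since 44·40 = 1760).
(38 + 28) mod 40 = 26.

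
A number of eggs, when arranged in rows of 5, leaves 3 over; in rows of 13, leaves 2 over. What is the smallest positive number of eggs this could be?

x ≡ 3 (mod 5) gives x ∈ {3, 8, 13, 18, 23, 28}.
The first of these with x mod 13 = 2 is 28.

28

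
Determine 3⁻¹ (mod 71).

24

3·24 = 72 = 1·71 + 1, so 3⁻¹ ≡ 24 (mod 71).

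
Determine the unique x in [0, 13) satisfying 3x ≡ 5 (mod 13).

The inverse of 3 mod 13 is 9 (since 3·9 = 27 ≡ 1).
So x ≡ 9·5 = 45 ≡ 6 (mod 13).
Check: 3·6 = 18 = 1·13 + 5.

6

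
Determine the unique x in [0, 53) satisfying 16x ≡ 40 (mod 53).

29

16⁻¹ ≡ 10 (mod 53) because 16·10 = 160 = 3·53 + 1.
Multiplying both sides by 10: x ≡ 10·40 = 400 ≡ 29 (mod 53).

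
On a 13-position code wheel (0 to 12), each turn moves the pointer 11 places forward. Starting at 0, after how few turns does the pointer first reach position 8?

The inverse of 11 mod 13 is 6 (since 11·6 = 66 ≡ 1).
Multiplying both sides by 6: x ≡ 6·8 = 48 ≡ 9 (mod 13).
Check: 11·9 = 99 = 7·13 + 8.

9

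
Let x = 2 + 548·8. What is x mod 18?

548·8 = 4384.
4384 mod 18 = 10 (since 243·18 = 4374).
(2 + 10) mod 18 = 12.

12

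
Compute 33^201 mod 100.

Square-and-reduce mod 100: 33^1≡33, 33^2≡89, 33^4≡21, 33^8≡41, 33^16≡81, 33^32≡61, 33^64≡21, 33^128≡41.
Since 201 = 1 + 8 + 64 + 128 in binary, 33^201 ≡ 33·41·21·41 ≡ 33 (mod 100).

33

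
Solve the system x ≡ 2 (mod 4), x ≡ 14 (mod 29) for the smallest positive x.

14

x ≡ 2 (mod 4) gives x ∈ {2, 6, 10, 14}.
The first of these with x mod 29 = 14 is 14.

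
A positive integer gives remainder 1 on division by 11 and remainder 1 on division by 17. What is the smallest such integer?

1

Since 17·2 ≡ 1 (mod 11), take x = 1 + 17·((1−1)·2 mod 11) = 1 + 17·0 = 1.
Check: 1 mod 11 = 1, 1 mod 17 = 1.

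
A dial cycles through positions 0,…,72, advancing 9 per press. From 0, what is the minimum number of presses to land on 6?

25

9⁻¹ ≡ 65 (mod 73) because 9·65 = 585 = 8·73 + 1.
Multiplying both sides by 65: x ≡ 65·6 = 390 ≡ 25 (mod 73).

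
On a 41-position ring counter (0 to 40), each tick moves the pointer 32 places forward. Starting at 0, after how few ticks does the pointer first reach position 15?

12

32⁻¹ ≡ 9 (mod 41) because 32·9 = 288 = 7·41 + 1.
So x ≡ 9·15 = 135 ≡ 12 (mod 41).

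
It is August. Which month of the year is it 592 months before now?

592 = 49·12 + 4, so 592 mod 12 = 4.
August − 4 months → April.

April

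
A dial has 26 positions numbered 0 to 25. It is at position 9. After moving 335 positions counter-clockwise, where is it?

12

Dividing 335 by 26 gives quotient 12 and remainder 23.
(9 − 23) mod 26 = 12.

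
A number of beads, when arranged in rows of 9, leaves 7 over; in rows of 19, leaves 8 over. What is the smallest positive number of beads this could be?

x ≡ 7 (mod 9) gives x ∈ {7, 16, 25, 34, 43, 52, 61, 70, …}.
The first of these with x mod 19 = 8 is 160.

160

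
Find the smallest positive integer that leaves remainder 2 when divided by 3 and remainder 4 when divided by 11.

Since 11·2 ≡ 1 (mod 3), take x = 4 + 11·((2−4)·2 mod 3) = 4 + 11·2 = 26.
Check: 26 mod 3 = 2, 26 mod 11 = 4.

26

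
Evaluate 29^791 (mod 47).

Successive squares of 29 mod 47: 29^1≡29, 29^2≡42, 29^4≡25, 29^8≡14, 29^16≡8, 29^32≡17, 29^64≡7, 29^128≡2, 29^256≡4, 29^512≡16.
791 = 1 + 2 + 4 + 16 + 256 + 512, so 29^791 ≡ 29·42·25·8·4·16 ≡ 30 (mod 47).

30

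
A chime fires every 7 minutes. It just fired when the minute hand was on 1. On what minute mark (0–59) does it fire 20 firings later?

21

20·7 = 140.
140 mod 60 = 20 (since 2·60 = 120).
(1 + 20) mod 60 = 21.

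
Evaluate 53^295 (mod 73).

Successive squares of 53 mod 73: 53^1≡53, 53^2≡35, 53^4≡57, 53^8≡37, 53^16≡55, 53^32≡32, 53^64≡2, 53^128≡4, 53^256≡16.
Since 295 = 1 + 2 + 4 + 32 + 256 in binary, 53^295 ≡ 53·35·57·32·16 ≡ 31 (mod 73).

31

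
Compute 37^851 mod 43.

7

Successive squares of 37 mod 43: 37^1≡37, 37^2≡36, 37^4≡6, 37^8≡36, 37^16≡6, 37^32≡36, 37^64≡6, 37^128≡36, 37^256≡6, 37^512≡36.
851 = 1 + 2 + 16 + 64 + 256 + 512, so 37^851 ≡ 37·36·6·6·6·36 ≡ 7 (mod 43).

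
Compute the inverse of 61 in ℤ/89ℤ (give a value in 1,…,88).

61·54 = 3294 = 37·89 + 1, so 61⁻¹ ≡ 54 (mod 89).

54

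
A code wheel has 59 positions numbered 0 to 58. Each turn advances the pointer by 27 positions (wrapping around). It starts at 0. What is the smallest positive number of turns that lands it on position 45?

41

The inverse of 27 mod 59 is 35 (since 27·35 = 945 ≡ 1).
Multiplying both sides by 35: x ≡ 35·45 = 1575 ≡ 41 (mod 59).
Check: 27·41 = 1107 = 18·59 + 45.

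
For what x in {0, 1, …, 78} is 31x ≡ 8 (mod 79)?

31⁻¹ ≡ 51 (mod 79) because 31·51 = 1581 = 20·79 + 1.
Multiplying both sides by 51: x ≡ 51·8 = 408 ≡ 13 (mod 79).

13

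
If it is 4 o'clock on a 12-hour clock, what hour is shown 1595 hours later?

3

1595 = 132·12 + 11, so 1595 mod 12 = 11.
4 + 11 → 3 on a 12-hour dial.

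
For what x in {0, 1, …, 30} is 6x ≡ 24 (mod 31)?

4

6⁻¹ ≡ 26 (mod 31) because 6·26 = 156 = 5·31 + 1.
Multiplying both sides by 26: x ≡ 26·24 = 624 ≡ 4 (mod 31).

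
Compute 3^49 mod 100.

83

By repeated squaring mod 100: 3^1≡3, 3^2≡9, 3^4≡81, 3^8≡61, 3^16≡21, 3^32≡41.
Since 49 = 1 + 16 + 32 in binary, 3^49 ≡ 3·21·41 ≡ 83 (mod 100).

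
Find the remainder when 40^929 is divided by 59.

Successive squares of 40 mod 59: 40^1≡40, 40^2≡7, 40^4≡49, 40^8≡41, 40^16≡29, 40^32≡15, 40^64≡48, 40^128≡3, 40^256≡9, 40^512≡22.
Since 929 = 1 + 32 + 128 + 256 + 512 in binary, 40^929 ≡ 40·15·3·9·22 ≡ 40 (mod 59).

40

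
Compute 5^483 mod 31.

By repeated squaring mod 31: 5^1≡5, 5^2≡25, 5^4≡5, 5^8≡25, 5^16≡5, 5^32≡25, 5^64≡5, 5^128≡25, 5^256≡5.
483 = 1 + 2 + 32 + 64 + 128 + 256, so 5^483 ≡ 5·25·25·5·25·5 ≡ 1 (mod 31).

1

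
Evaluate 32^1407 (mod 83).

72

By repeated squaring mod 83: 32^1≡32, 32^2≡28, 32^4≡37, 32^8≡41, 32^16≡21, 32^32≡26, 32^64≡12, 32^128≡61, 32^256≡69, 32^512≡30, 32^1024≡70.
Since 1407 = 1 + 2 + 4 + 8 + 16 + 32 + 64 + 256 + 1024 in binary, 32^1407 ≡ 32·28·37·41·21·26·12·69·70 ≡ 72 (mod 83).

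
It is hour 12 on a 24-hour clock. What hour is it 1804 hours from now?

16

1804 mod 24 = 4 (since 75·24 = 1800).
(12 + 4) mod 24 = 16.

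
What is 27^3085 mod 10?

7

The units digit of 27^n cycles with period 4: 7, 9, 3, 1, …
3085 mod 4 = 1, so the last digit matches 7^1 = 7.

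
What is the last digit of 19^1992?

1

Powers of 9 mod 10 repeat with period 2: 9, 1.
1992 mod 2 = 0, so the last digit matches 9^2 = 1.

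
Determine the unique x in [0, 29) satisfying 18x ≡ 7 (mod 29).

2

18⁻¹ ≡ 21 (mod 29) because 18·21 = 378 = 13·29 + 1.
So x ≡ 21·7 = 147 ≡ 2 (mod 29).
Check: 18·2 = 36 = 1·29 + 7.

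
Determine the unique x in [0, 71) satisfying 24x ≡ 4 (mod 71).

The inverse of 24 mod 71 is 3 (since 24·3 = 72 ≡ 1).
So x ≡ 3·4 = 12 ≡ 12 (mod 71).
Check: 24·12 = 288 = 4·71 + 4.

12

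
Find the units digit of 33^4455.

Last digits of 3^n: 3, 9, 7, 1 (period 4).
4455 leaves remainder 3 on division by 4, so 33^4455 ends in 7.

7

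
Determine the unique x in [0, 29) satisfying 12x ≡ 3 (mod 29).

22

12⁻¹ ≡ 17 (mod 29) because 12·17 = 204 = 7·29 + 1.
So x ≡ 17·3 = 51 ≡ 22 (mod 29).
Check: 12·22 = 264 = 9·29 + 3.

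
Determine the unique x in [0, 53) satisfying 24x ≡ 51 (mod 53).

The inverse of 24 mod 53 is 42 (since 24·42 = 1008 ≡ 1).
Multiplying both sides by 42: x ≡ 42·51 = 2142 ≡ 22 (mod 53).

22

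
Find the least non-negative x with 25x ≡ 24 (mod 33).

The inverse of 25 mod 33 is 4 (since 25·4 = 100 ≡ 1).
Multiplying both sides by 4: x ≡ 4·24 = 96 ≡ 30 (mod 33).

30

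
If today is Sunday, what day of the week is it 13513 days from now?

13513 − 1930·7 = 3, so 13513 ≡ 3 (mod 7).
Sunday + 3 days → Wednesday.

Wednesday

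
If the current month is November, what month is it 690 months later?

690 − 57·12 = 6, so 690 ≡ 6 (mod 12).
November + 6 months → May.

May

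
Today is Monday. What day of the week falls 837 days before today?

Thursday

837 mod 7 = 4 (since 119·7 = 833).
Monday − 4 days → Thursday.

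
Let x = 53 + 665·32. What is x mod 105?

665·32 = 21280.
21280 = 202·105 + 70, so 21280 mod 105 = 70.
(53 + 70) mod 105 = 18.

18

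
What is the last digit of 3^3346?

Last digits of 3^n: 3, 9, 7, 1 (period 4).
3346 leaves remainder 2 on division by 4, so 3^3346 ends in 9.

9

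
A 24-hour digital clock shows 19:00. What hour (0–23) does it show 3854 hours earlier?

3854 = 160·24 + 14, so 3854 mod 24 = 14.
(19 − 14) mod 24 = 5.

5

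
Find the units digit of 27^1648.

1

Last digits of 7^n: 7, 9, 3, 1 (period 4).
1648 leaves remainder 0 on division by 4, so 27^1648 ends in 1.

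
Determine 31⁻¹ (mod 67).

31·13 = 403 = 6·67 + 1, so 31⁻¹ ≡ 13 (mod 67).

13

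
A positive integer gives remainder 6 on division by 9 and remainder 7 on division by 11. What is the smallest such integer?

51

x ≡ 6 (mod 9) gives x ∈ {6, 15, 24, 33, 42, 51}.
The first of these with x mod 11 = 7 is 51.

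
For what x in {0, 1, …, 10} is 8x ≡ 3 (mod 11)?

10

8⁻¹ ≡ 7 (mod 11) because 8·7 = 56 = 5·11 + 1.
So x ≡ 7·3 = 21 ≡ 10 (mod 11).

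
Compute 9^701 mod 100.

9

By repeated squaring mod 100: 9^1≡9, 9^2≡81, 9^4≡61, 9^8≡21, 9^16≡41, 9^32≡81, 9^64≡61, 9^128≡21, 9^256≡41, 9^512≡81.
701 = 1 + 4 + 8 + 16 + 32 + 128 + 512, so 9^701 ≡ 9·61·21·41·81·21·81 ≡ 9 (mod 100).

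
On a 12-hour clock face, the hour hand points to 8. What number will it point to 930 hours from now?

Dividing 930 by 12 gives quotient 77 and remainder 6.
8 + 6 → 2 on a 12-hour dial.

2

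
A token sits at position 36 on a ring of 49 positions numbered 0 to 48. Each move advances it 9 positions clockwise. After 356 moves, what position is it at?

6

356·9 = 3204.
Dividing 3204 by 49 gives quotient 65 and remainder 19.
(36 + 19) mod 49 = 6.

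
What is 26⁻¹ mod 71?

41

26·41 = 1066 = 15·71 + 1, so 26⁻¹ ≡ 41 (mod 71).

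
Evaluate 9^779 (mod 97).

By repeated squaring mod 97: 9^1≡9, 9^2≡81, 9^4≡62, 9^8≡61, 9^16≡35, 9^32≡61, 9^64≡35, 9^128≡61, 9^256≡35, 9^512≡61.
779 = 1 + 2 + 8 + 256 + 512, so 9^779 ≡ 9·81·61·35·61 ≡ 43 (mod 97).

43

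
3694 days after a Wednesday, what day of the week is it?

3694 = 527·7 + 5, so 3694 mod 7 = 5.
Wednesday + 5 days → Monday.

Monday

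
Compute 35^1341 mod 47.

5

Successive squares of 35 mod 47: 35^1≡35, 35^2≡3, 35^4≡9, 35^8≡34, 35^16≡28, 35^32≡32, 35^64≡37, 35^128≡6, 35^256≡36, 35^512≡27, 35^1024≡24.
Since 1341 = 1 + 4 + 8 + 16 + 32 + 256 + 1024 in binary, 35^1341 ≡ 35·9·34·28·32·36·24 ≡ 5 (mod 47).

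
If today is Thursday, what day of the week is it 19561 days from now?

Sunday

19561 mod 7 = 3 (since 2794·7 = 19558).
Thursday + 3 days → Sunday.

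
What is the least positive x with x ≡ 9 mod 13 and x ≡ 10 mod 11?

87

x ≡ 10 (mod 11) gives x ∈ {10, 21, 32, 43, 54, 65, 76, 87}.
The first of these with x mod 13 = 9 is 87.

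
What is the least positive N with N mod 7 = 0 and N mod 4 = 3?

7

x ≡ 3 (mod 4) gives x ∈ {3, 7}.
The first of these with x mod 7 = 0 is 7.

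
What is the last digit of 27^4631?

The units digit of 27^n cycles with period 4: 7, 9, 3, 1, …
4631 leaves remainder 3 on division by 4, so 27^4631 ends in 3.

3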